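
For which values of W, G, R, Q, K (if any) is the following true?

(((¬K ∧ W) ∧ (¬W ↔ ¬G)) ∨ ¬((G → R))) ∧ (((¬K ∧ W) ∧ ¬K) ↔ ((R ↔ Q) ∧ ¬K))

W=F, G=T, R=F, Q=T, K=F

  ((¬K ∧ W) ∧ (¬W ↔ ¬G)) ∨ ¬((G → R)) = True
    (¬K ∧ W) ∧ (¬W ↔ ¬G) = False
      ¬K ∧ W = False
        ¬K = True
      ¬W ↔ ¬G = False
        ¬W = True
        ¬G = False
    ¬((G → R)) = True
      G → R = False
  ((¬K ∧ W) ∧ ¬K) ↔ ((R ↔ Q) ∧ ¬K) = True
    (¬K ∧ W) ∧ ¬K = False
      ¬K ∧ W = False
        ¬K = True
      ¬K = True
    (R ↔ Q) ∧ ¬K = False
      R ↔ Q = False
      ¬K = True
Both conjuncts True, so the formula holds.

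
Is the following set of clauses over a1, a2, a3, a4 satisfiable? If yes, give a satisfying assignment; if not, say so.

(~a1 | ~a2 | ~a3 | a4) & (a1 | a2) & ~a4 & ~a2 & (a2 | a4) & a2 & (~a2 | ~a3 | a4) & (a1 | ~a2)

Case a2 = True:
  Clause (~a2) is falsified — contradiction.
Case a2 = False:
  Clause (a2) is falsified — contradiction.
Both cases fail, so the formula is unsatisfiable.

UNSATISFIABLE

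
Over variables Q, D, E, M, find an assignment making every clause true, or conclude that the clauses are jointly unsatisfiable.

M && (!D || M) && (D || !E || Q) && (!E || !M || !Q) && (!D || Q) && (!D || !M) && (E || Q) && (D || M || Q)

Unit clause (M) forces M = True.
In (!D || !M) only !D is left, so D = False.
Try Q = False:
  (D || !E || Q) forces E = False.
  clause (E || Q) is falsified — backtrack.
So Q = True.
  then (!E || !M || !Q) forces E = False.
All clauses satisfied.

Q=T, D=F, E=F, M=T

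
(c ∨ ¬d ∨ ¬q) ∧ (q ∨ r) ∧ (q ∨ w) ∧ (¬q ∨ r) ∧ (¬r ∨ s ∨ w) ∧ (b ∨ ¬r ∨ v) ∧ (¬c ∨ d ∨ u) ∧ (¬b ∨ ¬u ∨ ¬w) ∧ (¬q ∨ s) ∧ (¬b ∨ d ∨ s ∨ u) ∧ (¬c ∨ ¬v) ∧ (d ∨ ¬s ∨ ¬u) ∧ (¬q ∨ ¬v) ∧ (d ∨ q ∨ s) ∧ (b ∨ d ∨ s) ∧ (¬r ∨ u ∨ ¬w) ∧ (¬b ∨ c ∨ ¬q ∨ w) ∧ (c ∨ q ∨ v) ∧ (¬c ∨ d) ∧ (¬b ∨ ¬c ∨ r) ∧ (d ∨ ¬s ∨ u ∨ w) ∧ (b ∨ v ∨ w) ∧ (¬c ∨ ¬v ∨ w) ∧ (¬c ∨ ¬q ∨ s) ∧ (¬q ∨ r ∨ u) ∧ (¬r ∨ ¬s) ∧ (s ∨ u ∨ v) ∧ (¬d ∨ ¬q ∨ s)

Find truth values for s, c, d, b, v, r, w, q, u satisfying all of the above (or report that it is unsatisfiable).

Try s = True:
  (¬r ∨ ¬s) forces r = False.
  (q ∨ r) forces q = True.
  clause (¬q ∨ r) is falsified — backtrack.
So s = False.
  then (¬q ∨ s) forces q = False.
  then (d ∨ q ∨ s) forces d = True.
  then (q ∨ r) forces r = True.
  then (q ∨ w) forces w = True.
  then (¬r ∨ u ∨ ¬w) forces u = True.
  then (¬b ∨ ¬u ∨ ¬w) forces b = False.
  then (b ∨ ¬r ∨ v) forces v = True.
  then (¬c ∨ ¬v) forces c = False.
All clauses satisfied.

s = False, c = False, d = True, b = False, v = True, r = True, w = True, q = False, u = True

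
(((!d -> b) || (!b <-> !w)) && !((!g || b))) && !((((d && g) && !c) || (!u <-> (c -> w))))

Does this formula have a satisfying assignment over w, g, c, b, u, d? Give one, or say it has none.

w = False, g = True, c = True, b = False, u = False, d = False

  ((!d -> b) || (!b <-> !w)) && !((!g || b)) = True
    (!d -> b) || (!b <-> !w) = True
      !d -> b = False
        !d = True
      !b <-> !w = True
        !b = True
        !w = True
    !((!g || b)) = True
      !g || b = False
        !g = False
  !((((d && g) && !c) || (!u <-> (c -> w)))) = True
    ((d && g) && !c) || (!u <-> (c -> w)) = False
      (d && g) && !c = False
        d && g = False
        !c = False
      !u <-> (c -> w) = False
        !u = True
        c -> w = False
Both conjuncts True, so the formula holds.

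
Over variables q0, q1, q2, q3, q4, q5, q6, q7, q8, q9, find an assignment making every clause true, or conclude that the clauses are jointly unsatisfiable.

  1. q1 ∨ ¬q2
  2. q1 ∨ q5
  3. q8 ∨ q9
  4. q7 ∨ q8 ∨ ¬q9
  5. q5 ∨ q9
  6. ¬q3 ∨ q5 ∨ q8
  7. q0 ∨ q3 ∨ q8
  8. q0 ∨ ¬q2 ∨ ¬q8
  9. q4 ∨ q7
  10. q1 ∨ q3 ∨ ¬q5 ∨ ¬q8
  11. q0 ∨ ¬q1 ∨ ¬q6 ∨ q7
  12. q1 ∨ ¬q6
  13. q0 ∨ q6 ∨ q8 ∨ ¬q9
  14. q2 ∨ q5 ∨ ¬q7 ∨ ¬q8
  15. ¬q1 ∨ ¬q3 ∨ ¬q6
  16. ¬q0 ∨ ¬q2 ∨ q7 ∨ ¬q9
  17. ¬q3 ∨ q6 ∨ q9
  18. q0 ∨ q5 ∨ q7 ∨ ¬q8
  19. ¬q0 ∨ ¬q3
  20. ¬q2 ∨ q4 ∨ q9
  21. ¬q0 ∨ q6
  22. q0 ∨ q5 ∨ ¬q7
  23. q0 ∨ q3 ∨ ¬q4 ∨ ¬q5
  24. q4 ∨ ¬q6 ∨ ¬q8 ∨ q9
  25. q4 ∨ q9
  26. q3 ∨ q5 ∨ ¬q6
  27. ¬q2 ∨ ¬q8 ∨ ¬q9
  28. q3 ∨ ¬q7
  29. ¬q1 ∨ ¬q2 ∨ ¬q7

q0=F, q1=T, q2=F, q3=T, q4=T, q5=T, q6=F, q7=T, q8=T, q9=T

Set q0 = False.
Set q1 = True.
Try q2 = True:
  (q0 ∨ ¬q2 ∨ ¬q8) forces q8 = False.
  (q8 ∨ q9) forces q9 = True.
  (q7 ∨ q8 ∨ ¬q9) forces q7 = True.
  clause (¬q1 ∨ ¬q2 ∨ ¬q7) is falsified — backtrack.
So q2 = False.
Set q3 = True.
  then (¬q1 ∨ ¬q3 ∨ ¬q6) forces q6 = False.
  then (¬q3 ∨ q6 ∨ q9) forces q9 = True.
  then (q0 ∨ q6 ∨ q8 ∨ ¬q9) forces q8 = True.
Set q4 = True.
Try q5 = False:
  (q2 ∨ q5 ∨ ¬q7 ∨ ¬q8) forces q7 = False.
  clause (q0 ∨ q5 ∨ q7 ∨ ¬q8) is falsified — backtrack.
So q5 = True.
Set q7 = True.
All clauses satisfied.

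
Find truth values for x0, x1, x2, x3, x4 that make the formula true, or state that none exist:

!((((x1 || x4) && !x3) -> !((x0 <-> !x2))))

x0 = True; x1 = True; x2 = False; x3 = False; x4 = False

  !((((x1 || x4) && !x3) -> !((x0 <-> !x2)))) = True
    ((x1 || x4) && !x3) -> !((x0 <-> !x2)) = False
      (x1 || x4) && !x3 = True
        x1 || x4 = True
        !x3 = True
      !((x0 <-> !x2)) = False
        x0 <-> !x2 = True
          !x2 = True
The formula evaluates to True.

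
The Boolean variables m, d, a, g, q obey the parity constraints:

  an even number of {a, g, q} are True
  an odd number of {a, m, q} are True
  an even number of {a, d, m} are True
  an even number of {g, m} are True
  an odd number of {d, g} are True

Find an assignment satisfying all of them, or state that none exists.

Adding constraints 1, 2, 4 mod 2: every variable appears an even number of times on the left, so the left side is 0.
But the right sides sum to 1 (mod 2). 0 ≠ 1 — the system is inconsistent.

The formula is unsatisfiable.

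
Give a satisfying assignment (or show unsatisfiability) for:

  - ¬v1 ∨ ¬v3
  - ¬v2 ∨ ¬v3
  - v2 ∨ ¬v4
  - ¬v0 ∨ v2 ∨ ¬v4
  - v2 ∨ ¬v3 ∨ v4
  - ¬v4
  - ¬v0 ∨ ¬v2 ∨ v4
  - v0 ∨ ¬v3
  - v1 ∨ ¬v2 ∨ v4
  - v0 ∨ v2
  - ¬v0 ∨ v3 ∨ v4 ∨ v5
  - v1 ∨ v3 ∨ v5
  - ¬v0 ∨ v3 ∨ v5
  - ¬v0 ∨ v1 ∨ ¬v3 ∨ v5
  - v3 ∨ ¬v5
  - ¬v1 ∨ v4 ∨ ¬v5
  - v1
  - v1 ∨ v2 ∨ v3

Unit clause (¬v4) forces v4 = False.
Unit clause (v1) forces v1 = True.
In (¬v1 ∨ ¬v3) only ¬v3 is left, so v3 = False.
In (v3 ∨ ¬v5) only ¬v5 is left, so v5 = False.
In (¬v0 ∨ v3 ∨ v4 ∨ v5) only ¬v0 is left, so v0 = False.
In (v0 ∨ v2) only v2 is left, so v2 = True.
All clauses satisfied.

v0 = False; v1 = True; v2 = True; v3 = False; v4 = False; v5 = False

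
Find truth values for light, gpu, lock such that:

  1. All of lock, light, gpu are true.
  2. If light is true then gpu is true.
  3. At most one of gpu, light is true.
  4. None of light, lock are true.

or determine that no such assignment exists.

Unsatisfiable

Case light = True:
  Constraint (4) is violated (light=T) — contradiction.
Case light = False:
  Constraint (1) is violated (light=F) — contradiction.
Both cases fail — unsatisfiable.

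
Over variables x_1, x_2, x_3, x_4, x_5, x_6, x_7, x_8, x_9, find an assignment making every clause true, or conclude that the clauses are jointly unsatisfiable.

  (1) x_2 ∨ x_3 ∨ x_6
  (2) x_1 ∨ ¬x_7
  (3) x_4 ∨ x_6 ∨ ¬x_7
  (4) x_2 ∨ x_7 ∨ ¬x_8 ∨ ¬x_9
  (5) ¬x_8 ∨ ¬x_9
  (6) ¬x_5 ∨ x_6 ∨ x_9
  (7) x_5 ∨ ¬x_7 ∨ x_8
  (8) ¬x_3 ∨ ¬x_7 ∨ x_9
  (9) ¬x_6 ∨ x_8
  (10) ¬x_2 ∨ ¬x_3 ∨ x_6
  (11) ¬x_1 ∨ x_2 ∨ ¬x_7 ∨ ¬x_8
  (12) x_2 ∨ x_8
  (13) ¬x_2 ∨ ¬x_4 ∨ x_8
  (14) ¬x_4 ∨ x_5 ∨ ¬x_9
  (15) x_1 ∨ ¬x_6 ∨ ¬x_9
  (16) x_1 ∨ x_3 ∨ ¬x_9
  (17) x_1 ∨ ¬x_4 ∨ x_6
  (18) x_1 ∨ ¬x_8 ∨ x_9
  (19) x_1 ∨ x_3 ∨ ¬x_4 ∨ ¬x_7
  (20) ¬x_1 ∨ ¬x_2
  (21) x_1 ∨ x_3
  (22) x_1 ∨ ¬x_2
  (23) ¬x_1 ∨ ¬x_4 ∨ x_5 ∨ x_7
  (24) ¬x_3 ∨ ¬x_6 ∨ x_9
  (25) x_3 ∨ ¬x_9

x_1: True, x_2: False, x_3: True, x_4: False, x_5: False, x_6: False, x_7: False, x_8: True, x_9: False

Set x_1 = True.
  then (¬x_1 ∨ ¬x_2) forces x_2 = False.
  then (x_2 ∨ x_8) forces x_8 = True.
  then (¬x_8 ∨ ¬x_9) forces x_9 = False.
  then (¬x_1 ∨ x_2 ∨ ¬x_7 ∨ ¬x_8) forces x_7 = False.
Set x_3 = True.
  then (¬x_3 ∨ ¬x_6 ∨ x_9) forces x_6 = False.
  then (¬x_5 ∨ x_6 ∨ x_9) forces x_5 = False.
  then (¬x_1 ∨ ¬x_4 ∨ x_5 ∨ x_7) forces x_4 = False.
All clauses satisfied.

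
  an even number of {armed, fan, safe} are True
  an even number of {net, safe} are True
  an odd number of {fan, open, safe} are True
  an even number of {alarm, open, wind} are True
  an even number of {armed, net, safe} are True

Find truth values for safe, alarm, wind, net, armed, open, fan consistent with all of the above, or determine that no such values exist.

safe = True; alarm = True; wind = False; net = True; armed = False; open = True; fan = True

{armed, fan, safe}: 2 true → even ✓
{net, safe}: 2 true → even ✓
{fan, open, safe}: 3 true → odd ✓
{alarm, open, wind}: 2 true → even ✓
{armed, net, safe}: 2 true → even ✓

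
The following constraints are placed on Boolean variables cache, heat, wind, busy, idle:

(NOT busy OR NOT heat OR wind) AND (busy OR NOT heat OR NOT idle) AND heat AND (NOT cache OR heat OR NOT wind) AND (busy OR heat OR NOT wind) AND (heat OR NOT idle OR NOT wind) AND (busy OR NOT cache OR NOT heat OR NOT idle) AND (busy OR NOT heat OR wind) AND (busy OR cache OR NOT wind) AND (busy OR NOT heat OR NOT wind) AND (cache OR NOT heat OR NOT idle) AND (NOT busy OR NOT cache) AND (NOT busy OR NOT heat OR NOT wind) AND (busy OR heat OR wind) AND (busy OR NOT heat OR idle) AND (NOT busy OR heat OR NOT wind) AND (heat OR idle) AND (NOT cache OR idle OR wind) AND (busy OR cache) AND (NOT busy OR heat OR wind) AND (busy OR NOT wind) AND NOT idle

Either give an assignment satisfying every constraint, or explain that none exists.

Unsatisfiable — no assignment works.

Case heat = True:
  (NOT idle) forces idle = False.
  (busy OR NOT heat OR idle) forces busy = True.
  (NOT busy OR NOT heat OR wind) forces wind = True.
  Clause (NOT busy OR NOT heat OR NOT wind) is falsified — contradiction.
Case heat = False:
  Clause (heat) is falsified — contradiction.
Both cases fail, so the formula is unsatisfiable.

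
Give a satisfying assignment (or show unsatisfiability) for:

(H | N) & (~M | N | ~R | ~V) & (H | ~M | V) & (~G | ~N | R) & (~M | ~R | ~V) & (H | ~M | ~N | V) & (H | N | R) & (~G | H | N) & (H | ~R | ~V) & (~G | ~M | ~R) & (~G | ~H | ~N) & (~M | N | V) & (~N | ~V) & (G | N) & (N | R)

G = False; R = False; H = True; V = False; N = True; M = True

Set G = False.
  then (G | N) forces N = True.
  then (~N | ~V) forces V = False.
Set R = False.
Set H = True.
Set M = True.
All clauses satisfied.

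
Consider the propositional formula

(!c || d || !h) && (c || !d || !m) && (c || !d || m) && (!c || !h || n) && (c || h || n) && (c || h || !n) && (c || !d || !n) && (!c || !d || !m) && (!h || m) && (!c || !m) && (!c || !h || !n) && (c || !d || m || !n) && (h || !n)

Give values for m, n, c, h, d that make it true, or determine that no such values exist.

m: True, n: False, c: False, h: True, d: False

Set m = True.
  then (!c || !m) forces c = False.
  then (c || !d || !m) forces d = False.
Set n = False.
  then (c || h || n) forces h = True.
All clauses satisfied.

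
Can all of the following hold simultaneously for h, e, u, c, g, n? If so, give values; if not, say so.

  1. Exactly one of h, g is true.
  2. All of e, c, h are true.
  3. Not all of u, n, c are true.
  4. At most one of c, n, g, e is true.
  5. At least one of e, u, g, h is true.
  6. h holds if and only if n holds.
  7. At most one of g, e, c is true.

Case e = True:
  (2) forces c = True.
  Constraint (4) is violated (c=T, e=T) — contradiction.
Case e = False:
  Constraint (2) is violated (e=F) — contradiction.
Both cases fail — unsatisfiable.

UNSATISFIABLE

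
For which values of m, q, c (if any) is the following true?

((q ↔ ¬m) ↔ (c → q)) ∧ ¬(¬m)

m=T, q=F, c=F

  (q ↔ ¬m) ↔ (c → q) = True
    q ↔ ¬m = True
      ¬m = False
    c → q = True
  ¬(¬m) = True
    ¬m = False
Both conjuncts True, so the formula holds.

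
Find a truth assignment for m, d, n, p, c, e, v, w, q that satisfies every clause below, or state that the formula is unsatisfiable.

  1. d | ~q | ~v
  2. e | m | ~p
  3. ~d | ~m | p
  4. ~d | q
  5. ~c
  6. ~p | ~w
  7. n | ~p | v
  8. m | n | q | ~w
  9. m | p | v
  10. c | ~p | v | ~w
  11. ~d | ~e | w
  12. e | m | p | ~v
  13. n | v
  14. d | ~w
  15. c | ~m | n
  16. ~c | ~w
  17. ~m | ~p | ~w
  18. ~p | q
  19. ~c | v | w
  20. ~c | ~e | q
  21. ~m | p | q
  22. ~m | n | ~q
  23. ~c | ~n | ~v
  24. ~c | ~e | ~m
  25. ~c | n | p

m = True; d = True; n = True; p = True; c = False; e = False; v = False; w = False; q = True

Unit clause (~c) forces c = False.
Set m = True.
  then (c | ~m | n) forces n = True.
Set d = True.
  then (~d | ~m | p) forces p = True.
  then (~d | q) forces q = True.
  then (~p | ~w) forces w = False.
  then (~d | ~e | w) forces e = False.
Set v = False.
All clauses satisfied.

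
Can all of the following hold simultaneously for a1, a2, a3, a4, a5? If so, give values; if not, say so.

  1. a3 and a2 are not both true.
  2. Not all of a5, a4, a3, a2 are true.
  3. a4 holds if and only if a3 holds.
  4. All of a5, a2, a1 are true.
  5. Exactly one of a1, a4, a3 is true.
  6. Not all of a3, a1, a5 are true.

a1 = True; a2 = True; a3 = False; a4 = False; a5 = True

  (1) a3=F, a2=T — not both ✓
  (2) {a5, a4, a3, a2}: 2/4 true — not all ✓
  (3) a4=F, a3=F — same ✓
  (4) {a5, a2, a1}: all 3 true ✓
  (5) {a1, a4, a3}: 1 true — exactly one ✓
  (6) {a3, a1, a5}: 2/3 true — not all ✓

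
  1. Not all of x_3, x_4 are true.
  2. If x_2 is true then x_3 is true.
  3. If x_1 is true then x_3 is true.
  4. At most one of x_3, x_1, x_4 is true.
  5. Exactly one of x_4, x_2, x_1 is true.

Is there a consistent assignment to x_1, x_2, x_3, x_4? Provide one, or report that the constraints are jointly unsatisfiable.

x_1: False, x_2: False, x_3: False, x_4: True

  (1) {x_3, x_4}: 1/2 true — not all ✓
  (2) x_2=F ⇒ x_3: vacuous ✓
  (3) x_1=F ⇒ x_3: vacuous ✓
  (4) {x_3, x_1, x_4}: 1 true — at most one ✓
  (5) {x_4, x_2, x_1}: 1 true — exactly one ✓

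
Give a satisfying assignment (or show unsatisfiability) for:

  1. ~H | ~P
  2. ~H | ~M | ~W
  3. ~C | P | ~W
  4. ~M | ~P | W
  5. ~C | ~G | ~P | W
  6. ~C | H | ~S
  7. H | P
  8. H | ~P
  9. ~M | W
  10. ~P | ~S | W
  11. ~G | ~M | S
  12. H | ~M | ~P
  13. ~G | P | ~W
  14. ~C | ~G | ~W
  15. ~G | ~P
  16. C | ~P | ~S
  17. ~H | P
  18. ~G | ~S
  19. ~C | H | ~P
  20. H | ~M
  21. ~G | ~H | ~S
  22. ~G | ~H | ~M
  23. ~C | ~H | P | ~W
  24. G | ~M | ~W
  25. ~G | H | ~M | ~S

Case H = True:
  (~H | ~P) forces P = False.
  Clause (~H | P) is falsified — contradiction.
Case H = False:
  (H | P) forces P = True.
  Clause (H | ~P) is falsified — contradiction.
Both cases fail, so the formula is unsatisfiable.

The formula is unsatisfiable.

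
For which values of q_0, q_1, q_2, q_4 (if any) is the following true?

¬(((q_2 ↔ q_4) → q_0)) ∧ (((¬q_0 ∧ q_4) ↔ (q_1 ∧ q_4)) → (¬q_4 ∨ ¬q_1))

q_0=F, q_1=T, q_2=F, q_4=F

  ¬(((q_2 ↔ q_4) → q_0)) = True
    (q_2 ↔ q_4) → q_0 = False
      q_2 ↔ q_4 = True
  ((¬q_0 ∧ q_4) ↔ (q_1 ∧ q_4)) → (¬q_4 ∨ ¬q_1) = True
    (¬q_0 ∧ q_4) ↔ (q_1 ∧ q_4) = True
      ¬q_0 ∧ q_4 = False
        ¬q_0 = True
      q_1 ∧ q_4 = False
    ¬q_4 ∨ ¬q_1 = True
      ¬q_4 = True
      ¬q_1 = False
Both conjuncts True, so the formula holds.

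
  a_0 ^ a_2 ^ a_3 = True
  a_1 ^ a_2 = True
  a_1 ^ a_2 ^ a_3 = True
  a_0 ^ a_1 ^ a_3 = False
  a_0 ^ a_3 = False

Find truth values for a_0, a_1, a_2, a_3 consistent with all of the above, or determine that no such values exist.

a_0 = False, a_1 = False, a_2 = True, a_3 = False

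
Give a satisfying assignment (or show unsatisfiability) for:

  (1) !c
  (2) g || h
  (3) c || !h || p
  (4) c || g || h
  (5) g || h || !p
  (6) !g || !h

Unit clause (!c) forces c = False.
Set p = True.
Set g = False.
  then (g || h) forces h = True.
Check each clause:
  (!c): !c holds.
  (g || h): h holds.
  (c || !h || p): p holds.
  (c || g || h): h holds.
  (g || h || !p): h holds.
  (!g || !h): !g holds.
All clauses satisfied.

c: False, p: True, g: False, h: True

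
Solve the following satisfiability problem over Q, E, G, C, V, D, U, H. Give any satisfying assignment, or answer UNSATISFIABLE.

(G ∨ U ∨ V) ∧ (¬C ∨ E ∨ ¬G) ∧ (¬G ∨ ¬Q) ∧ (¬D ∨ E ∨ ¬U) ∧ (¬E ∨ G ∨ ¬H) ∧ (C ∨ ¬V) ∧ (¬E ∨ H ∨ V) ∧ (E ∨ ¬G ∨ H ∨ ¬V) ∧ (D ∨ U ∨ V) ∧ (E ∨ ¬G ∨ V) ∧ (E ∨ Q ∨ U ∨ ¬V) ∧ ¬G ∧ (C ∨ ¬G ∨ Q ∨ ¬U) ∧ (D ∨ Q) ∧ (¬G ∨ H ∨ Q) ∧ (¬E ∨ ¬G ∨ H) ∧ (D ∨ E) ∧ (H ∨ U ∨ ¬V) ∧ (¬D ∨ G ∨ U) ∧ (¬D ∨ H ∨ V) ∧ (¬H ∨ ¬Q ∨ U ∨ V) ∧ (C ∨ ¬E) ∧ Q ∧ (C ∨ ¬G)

Q=T; E=T; G=F; C=T; V=T; D=T; U=T; H=F

Unit clause (¬G) forces G = False.
Unit clause (Q) forces Q = True.
Set E = True.
  then (¬E ∨ G ∨ ¬H) forces H = False.
  then (¬E ∨ H ∨ V) forces V = True.
  then (H ∨ U ∨ ¬V) forces U = True.
  then (C ∨ ¬E) forces C = True.
Set D = True.
All clauses satisfied.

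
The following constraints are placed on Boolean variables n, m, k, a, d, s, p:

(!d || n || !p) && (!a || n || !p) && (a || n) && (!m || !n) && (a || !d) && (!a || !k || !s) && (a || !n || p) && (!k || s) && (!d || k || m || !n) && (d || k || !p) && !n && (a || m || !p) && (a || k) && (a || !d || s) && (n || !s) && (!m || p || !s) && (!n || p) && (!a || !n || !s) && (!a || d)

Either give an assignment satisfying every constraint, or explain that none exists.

n = False, m = True, k = False, a = True, d = True, s = False, p = False

Unit clause (!n) forces n = False.
In (n || !s) only !s is left, so s = False.
In (a || n) only a is left, so a = True.
In (!k || s) only !k is left, so k = False.
In (!a || d) only d is left, so d = True.
In (!d || n || !p) only !p is left, so p = False.
Set m = True.
All clauses satisfied.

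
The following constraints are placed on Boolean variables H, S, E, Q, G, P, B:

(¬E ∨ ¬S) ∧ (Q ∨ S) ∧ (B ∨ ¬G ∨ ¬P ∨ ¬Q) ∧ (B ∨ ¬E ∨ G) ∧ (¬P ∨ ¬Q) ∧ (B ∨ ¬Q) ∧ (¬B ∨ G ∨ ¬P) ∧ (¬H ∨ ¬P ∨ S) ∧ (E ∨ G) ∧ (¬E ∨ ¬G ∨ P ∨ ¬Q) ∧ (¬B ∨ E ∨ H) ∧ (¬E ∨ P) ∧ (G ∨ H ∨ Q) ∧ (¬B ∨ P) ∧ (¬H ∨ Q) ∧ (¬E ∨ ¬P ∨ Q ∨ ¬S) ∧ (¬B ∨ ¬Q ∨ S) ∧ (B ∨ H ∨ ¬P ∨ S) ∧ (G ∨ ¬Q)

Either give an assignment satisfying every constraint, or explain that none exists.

H = False, S = True, E = False, Q = False, G = True, P = False, B = False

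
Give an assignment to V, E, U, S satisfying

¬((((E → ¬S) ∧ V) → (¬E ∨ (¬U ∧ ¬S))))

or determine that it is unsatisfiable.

V: True, E: True, U: True, S: False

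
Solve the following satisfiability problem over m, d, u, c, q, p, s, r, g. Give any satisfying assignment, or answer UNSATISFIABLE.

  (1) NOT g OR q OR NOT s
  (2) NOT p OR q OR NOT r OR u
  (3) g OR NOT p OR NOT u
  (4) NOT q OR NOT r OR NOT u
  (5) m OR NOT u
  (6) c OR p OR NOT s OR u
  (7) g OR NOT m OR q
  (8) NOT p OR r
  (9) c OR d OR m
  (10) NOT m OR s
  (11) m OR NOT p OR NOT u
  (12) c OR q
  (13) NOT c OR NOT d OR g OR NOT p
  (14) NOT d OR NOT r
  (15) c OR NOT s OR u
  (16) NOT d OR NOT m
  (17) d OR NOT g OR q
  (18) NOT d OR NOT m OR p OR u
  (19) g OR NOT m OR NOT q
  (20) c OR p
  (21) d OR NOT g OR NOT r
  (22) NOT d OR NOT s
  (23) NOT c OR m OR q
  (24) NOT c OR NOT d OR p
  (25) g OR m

m = False, d = False, u = False, c = True, q = True, p = False, s = False, r = False, g = True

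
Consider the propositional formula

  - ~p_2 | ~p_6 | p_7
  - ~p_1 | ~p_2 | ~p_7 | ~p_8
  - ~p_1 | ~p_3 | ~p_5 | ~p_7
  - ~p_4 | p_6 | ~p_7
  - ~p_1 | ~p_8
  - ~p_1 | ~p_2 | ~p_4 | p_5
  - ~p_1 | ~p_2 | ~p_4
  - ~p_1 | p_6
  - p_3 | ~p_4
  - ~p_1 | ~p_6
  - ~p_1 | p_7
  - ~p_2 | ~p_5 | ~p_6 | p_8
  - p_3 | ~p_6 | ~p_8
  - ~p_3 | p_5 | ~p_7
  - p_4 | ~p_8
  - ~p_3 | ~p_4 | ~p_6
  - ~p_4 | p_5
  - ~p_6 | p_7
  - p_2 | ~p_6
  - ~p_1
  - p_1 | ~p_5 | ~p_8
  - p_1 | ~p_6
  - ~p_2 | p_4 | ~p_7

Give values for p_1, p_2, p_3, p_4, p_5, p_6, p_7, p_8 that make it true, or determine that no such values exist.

Unit clause (~p_1) forces p_1 = False.
In (p_1 | ~p_6) only ~p_6 is left, so p_6 = False.
Set p_2 = True.
Set p_3 = False.
  then (p_3 | ~p_4) forces p_4 = False.
  then (p_4 | ~p_8) forces p_8 = False.
  then (~p_2 | p_4 | ~p_7) forces p_7 = False.
Set p_5 = False.
All clauses satisfied.

p_1=F, p_2=T, p_3=F, p_4=F, p_5=F, p_6=F, p_7=F, p_8=F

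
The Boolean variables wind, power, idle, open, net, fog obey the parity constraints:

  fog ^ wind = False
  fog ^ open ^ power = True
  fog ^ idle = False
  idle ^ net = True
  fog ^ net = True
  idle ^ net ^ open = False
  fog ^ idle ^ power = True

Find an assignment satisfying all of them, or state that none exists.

wind = True, power = True, idle = True, open = True, net = False, fog = True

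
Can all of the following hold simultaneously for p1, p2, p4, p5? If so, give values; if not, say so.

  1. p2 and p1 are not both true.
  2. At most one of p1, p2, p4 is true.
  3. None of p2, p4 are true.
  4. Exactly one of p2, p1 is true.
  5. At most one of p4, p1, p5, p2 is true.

p1: True; p2: False; p4: False; p5: False

  (1) p2=F, p1=T — not both ✓
  (2) {p1, p2, p4}: 1 true — at most one ✓
  (3) {p2, p4}: 0 true — none ✓
  (4) {p2, p1}: 1 true — exactly one ✓
  (5) {p4, p1, p5, p2}: 1 true — at most one ✓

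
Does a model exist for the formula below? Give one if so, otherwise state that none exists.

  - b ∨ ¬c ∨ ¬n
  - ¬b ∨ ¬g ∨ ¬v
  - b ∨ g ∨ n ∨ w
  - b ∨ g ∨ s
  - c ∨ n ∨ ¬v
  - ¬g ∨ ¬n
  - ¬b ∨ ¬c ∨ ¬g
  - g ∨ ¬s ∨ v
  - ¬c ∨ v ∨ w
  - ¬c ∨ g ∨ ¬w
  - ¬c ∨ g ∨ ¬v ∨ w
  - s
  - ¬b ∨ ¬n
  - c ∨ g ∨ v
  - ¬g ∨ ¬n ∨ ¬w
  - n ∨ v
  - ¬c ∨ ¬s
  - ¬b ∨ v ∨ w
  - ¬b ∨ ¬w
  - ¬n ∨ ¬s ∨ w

w = True; c = False; n = True; b = False; s = True; g = False; v = True

Unit clause (s) forces s = True.
In (¬c ∨ ¬s) only ¬c is left, so c = False.
Try w = False:
  (¬n ∨ ¬s ∨ w) forces n = False.
  (c ∨ n ∨ ¬v) forces v = False.
  clause (n ∨ v) is falsified — backtrack.
So w = True.
  then (¬b ∨ ¬w) forces b = False.
Set n = True.
  then (¬g ∨ ¬n) forces g = False.
  then (g ∨ ¬s ∨ v) forces v = True.
All clauses satisfied.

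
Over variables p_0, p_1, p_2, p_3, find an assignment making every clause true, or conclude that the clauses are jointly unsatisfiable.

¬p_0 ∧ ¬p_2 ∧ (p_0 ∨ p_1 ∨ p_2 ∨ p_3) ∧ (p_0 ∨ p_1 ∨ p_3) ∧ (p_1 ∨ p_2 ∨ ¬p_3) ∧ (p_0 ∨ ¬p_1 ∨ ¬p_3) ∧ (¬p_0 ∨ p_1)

p_0 = False, p_1 = True, p_2 = False, p_3 = False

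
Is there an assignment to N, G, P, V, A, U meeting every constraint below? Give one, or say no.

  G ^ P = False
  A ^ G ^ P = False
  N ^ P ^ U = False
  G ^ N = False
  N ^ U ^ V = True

N: True; G: True; P: True; V: False; A: False; U: False

G ^ P = T ^ T = False ✓
A ^ G ^ P = F ^ T ^ T = False ✓
N ^ P ^ U = T ^ T ^ F = False ✓
G ^ N = T ^ T = False ✓
N ^ U ^ V = T ^ F ^ F = True ✓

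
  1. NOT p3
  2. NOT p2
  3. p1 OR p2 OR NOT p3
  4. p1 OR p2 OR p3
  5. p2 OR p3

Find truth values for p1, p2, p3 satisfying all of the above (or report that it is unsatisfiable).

No satisfying assignment exists.

Case p2 = True:
  Clause (NOT p2) is falsified — contradiction.
Case p2 = False:
  (NOT p3) forces p3 = False.
  Clause (p2 OR p3) is falsified — contradiction.
Both cases fail, so the formula is unsatisfiable.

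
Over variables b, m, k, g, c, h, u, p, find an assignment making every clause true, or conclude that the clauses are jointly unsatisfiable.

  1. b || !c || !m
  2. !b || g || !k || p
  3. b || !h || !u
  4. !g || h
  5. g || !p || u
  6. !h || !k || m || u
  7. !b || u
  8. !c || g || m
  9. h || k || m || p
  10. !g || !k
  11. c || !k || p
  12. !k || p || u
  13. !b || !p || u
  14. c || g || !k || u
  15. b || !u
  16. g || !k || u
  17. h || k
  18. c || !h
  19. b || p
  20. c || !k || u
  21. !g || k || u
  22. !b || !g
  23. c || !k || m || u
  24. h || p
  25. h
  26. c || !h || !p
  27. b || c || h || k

Unit clause (h) forces h = True.
In (c || !h) only c is left, so c = True.
Set b = True.
  then (!b || u) forces u = True.
  then (!b || !g) forces g = False.
  then (!c || g || m) forces m = True.
Set k = True.
  then (!b || g || !k || p) forces p = True.
All clauses satisfied.

b = True, m = True, k = True, g = False, c = True, h = True, u = True, p = True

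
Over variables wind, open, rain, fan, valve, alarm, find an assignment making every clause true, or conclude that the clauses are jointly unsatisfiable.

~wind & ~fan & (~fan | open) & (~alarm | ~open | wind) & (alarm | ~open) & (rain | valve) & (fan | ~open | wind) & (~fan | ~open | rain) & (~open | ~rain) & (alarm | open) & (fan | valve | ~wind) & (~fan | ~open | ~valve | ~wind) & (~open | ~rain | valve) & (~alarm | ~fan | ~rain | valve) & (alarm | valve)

Unit clause (~wind) forces wind = False.
Unit clause (~fan) forces fan = False.
In (fan | ~open | wind) only ~open is left, so open = False.
In (alarm | open) only alarm is left, so alarm = True.
Set rain = True.
Set valve = False.
All clauses satisfied.

wind=F, open=F, rain=T, fan=F, valve=F, alarm=T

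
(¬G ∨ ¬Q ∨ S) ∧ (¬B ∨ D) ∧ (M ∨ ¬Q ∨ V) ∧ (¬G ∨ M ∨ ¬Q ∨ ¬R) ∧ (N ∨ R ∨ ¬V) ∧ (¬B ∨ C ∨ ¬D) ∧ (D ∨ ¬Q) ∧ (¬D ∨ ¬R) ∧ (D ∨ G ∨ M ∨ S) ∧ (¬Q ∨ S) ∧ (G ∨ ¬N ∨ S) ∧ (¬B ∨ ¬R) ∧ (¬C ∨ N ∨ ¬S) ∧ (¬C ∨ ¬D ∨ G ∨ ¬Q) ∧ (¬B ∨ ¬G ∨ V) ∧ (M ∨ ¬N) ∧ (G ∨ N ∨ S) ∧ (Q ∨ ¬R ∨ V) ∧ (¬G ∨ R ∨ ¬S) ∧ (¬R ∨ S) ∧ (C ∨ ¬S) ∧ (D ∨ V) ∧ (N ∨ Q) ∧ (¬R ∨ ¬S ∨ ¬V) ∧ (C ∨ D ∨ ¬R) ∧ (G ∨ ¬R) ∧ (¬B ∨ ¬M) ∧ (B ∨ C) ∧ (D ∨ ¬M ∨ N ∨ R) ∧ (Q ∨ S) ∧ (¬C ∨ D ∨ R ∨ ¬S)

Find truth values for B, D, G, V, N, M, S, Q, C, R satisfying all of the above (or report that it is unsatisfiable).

Set B = False.
  then (B ∨ C) forces C = True.
Set D = True.
  then (¬D ∨ ¬R) forces R = False.
Try G = True:
  (¬G ∨ R ∨ ¬S) forces S = False.
  (¬G ∨ ¬Q ∨ S) forces Q = False.
  clause (Q ∨ S) is falsified — backtrack.
So G = False.
  then (¬C ∨ ¬D ∨ G ∨ ¬Q) forces Q = False.
  then (N ∨ Q) forces N = True.
  then (Q ∨ S) forces S = True.
  then (M ∨ ¬N) forces M = True.
Set V = True.
All clauses satisfied.

B: False, D: True, G: False, V: True, N: True, M: True, S: True, Q: False, C: True, R: False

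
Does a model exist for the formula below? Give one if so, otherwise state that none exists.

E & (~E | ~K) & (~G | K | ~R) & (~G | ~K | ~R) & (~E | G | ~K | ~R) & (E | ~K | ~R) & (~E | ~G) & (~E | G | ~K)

Unit clause (E) forces E = True.
In (~E | ~K) only ~K is left, so K = False.
In (~E | ~G) only ~G is left, so G = False.
Set R = True.
Check each clause:
  (E): E holds.
  (~E | ~K): ~K holds.
  (~G | K | ~R): ~G holds.
  (~G | ~K | ~R): ~G holds.
  (~E | G | ~K | ~R): ~K holds.
  (E | ~K | ~R): E holds.
  (~E | ~G): ~G holds.
  (~E | G | ~K): ~K holds.
All clauses satisfied.

G=F, E=T, K=F, R=T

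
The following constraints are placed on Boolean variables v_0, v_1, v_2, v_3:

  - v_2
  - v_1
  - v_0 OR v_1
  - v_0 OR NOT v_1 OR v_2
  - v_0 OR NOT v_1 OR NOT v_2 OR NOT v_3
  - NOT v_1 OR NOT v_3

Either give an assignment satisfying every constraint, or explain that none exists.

v_0=T; v_1=T; v_2=T; v_3=F

Unit clause (v_2) forces v_2 = True.
Unit clause (v_1) forces v_1 = True.
In (NOT v_1 OR NOT v_3) only NOT v_3 is left, so v_3 = False.
Set v_0 = True.
Check each clause:
  (v_2): v_2 holds.
  (v_1): v_1 holds.
  (v_0 OR v_1): v_0 holds.
  (v_0 OR NOT v_1 OR v_2): v_0 holds.
  (v_0 OR NOT v_1 OR NOT v_2 OR NOT v_3): v_0 holds.
  (NOT v_1 OR NOT v_3): NOT v_3 holds.
All clauses satisfied.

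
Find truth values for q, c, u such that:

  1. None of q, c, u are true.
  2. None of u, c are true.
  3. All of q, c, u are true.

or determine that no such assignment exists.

Unsatisfiable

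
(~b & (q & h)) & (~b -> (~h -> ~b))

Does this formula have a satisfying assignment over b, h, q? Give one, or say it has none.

b=F, h=T, q=T

  ~b & (q & h) = True
    ~b = True
    q & h = True
  ~b -> (~h -> ~b) = True
    ~b = True
    ~h -> ~b = True
      ~h = False
      ~b = True
Both conjuncts True, so the formula holds.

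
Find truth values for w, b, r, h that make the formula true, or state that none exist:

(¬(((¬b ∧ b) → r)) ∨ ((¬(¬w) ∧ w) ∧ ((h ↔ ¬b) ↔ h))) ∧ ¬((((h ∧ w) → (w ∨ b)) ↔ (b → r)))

Case b = True: the formula simplifies to ((¬(¬w) ∧ w) ∧ (¬h ↔ h)) ∧ ¬r.
  h = True: the conjunct ¬h ↔ h becomes ¬True ↔ True = False.
  h = False: the conjunct ¬h ↔ h becomes ¬False ↔ False = False.
Case b = False: the formula simplifies to ((¬(¬w) ∧ w) ∧ (h ↔ h)) ∧ ¬(((h ∧ w) → w)).
  w = True: the conjunct ¬(((h ∧ w) → w)) becomes ¬((h → True)) = False.
  w = False: the conjunct ¬(¬w) becomes ¬(¬False) = False.
Both cases fail — unsatisfiable.

The formula is unsatisfiable.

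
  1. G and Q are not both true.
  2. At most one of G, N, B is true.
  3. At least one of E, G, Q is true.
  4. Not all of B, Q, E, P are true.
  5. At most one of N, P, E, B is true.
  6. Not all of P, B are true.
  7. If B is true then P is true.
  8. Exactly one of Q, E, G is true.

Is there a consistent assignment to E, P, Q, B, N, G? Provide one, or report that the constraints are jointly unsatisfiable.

E = False, P = True, Q = False, B = False, N = False, G = True

  (1) G=T, Q=F — not both ✓
  (2) {G, N, B}: 1 true — at most one ✓
  (3) {E, G, Q}: 1 true — at least one ✓
  (4) {B, Q, E, P}: 1/4 true — not all ✓
  (5) {N, P, E, B}: 1 true — at most one ✓
  (6) {P, B}: 1/2 true — not all ✓
  (7) B=F ⇒ P: vacuous ✓
  (8) {Q, E, G}: 1 true — exactly one ✓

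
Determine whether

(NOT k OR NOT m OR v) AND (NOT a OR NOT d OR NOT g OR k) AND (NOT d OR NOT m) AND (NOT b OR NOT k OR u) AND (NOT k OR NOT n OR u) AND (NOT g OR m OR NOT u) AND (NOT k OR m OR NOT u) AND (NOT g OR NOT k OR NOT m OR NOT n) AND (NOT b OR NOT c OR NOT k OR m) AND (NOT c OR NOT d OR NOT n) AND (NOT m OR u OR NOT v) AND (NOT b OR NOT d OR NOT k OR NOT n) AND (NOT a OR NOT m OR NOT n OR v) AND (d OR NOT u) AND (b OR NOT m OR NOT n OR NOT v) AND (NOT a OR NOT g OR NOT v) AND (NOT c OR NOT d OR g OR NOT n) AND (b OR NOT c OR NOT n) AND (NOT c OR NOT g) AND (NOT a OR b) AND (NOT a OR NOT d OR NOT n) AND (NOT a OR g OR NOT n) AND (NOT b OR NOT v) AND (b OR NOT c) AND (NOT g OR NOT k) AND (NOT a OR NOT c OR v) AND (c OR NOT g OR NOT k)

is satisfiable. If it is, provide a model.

b = True, m = True, k = False, n = True, a = False, d = False, u = False, c = False, g = False, v = False

Set b = True.
  then (NOT b OR NOT v) forces v = False.
Set m = True.
  then (NOT k OR NOT m OR v) forces k = False.
  then (NOT d OR NOT m) forces d = False.
  then (d OR NOT u) forces u = False.
Set n = True.
  then (NOT a OR NOT m OR NOT n OR v) forces a = False.
Set c = False.
Set g = False.
All clauses satisfied.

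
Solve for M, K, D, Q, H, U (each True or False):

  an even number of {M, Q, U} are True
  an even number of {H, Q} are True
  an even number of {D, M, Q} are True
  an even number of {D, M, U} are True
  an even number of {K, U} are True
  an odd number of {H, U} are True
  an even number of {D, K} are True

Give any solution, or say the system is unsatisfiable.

Adding constraints 2, 3, 4, 6 mod 2: every variable appears an even number of times on the left, so the left side is 0.
But the right sides sum to 1 (mod 2). 0 ≠ 1 — the system is inconsistent.

Unsatisfiable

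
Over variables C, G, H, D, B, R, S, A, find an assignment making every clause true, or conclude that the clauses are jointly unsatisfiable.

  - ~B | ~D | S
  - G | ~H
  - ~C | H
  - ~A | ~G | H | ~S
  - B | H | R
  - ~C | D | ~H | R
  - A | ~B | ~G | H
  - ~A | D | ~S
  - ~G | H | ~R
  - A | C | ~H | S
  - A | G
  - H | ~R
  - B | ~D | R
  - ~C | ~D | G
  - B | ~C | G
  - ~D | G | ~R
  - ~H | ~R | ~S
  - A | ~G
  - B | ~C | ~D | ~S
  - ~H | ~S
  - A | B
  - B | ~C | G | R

C=F, G=T, H=T, D=T, B=F, R=T, S=F, A=T

Set C = False.
Set G = True.
  then (A | ~G) forces A = True.
Set H = True.
  then (~H | ~S) forces S = False.
Set D = True.
  then (~B | ~D | S) forces B = False.
  then (B | ~D | R) forces R = True.
All clauses satisfied.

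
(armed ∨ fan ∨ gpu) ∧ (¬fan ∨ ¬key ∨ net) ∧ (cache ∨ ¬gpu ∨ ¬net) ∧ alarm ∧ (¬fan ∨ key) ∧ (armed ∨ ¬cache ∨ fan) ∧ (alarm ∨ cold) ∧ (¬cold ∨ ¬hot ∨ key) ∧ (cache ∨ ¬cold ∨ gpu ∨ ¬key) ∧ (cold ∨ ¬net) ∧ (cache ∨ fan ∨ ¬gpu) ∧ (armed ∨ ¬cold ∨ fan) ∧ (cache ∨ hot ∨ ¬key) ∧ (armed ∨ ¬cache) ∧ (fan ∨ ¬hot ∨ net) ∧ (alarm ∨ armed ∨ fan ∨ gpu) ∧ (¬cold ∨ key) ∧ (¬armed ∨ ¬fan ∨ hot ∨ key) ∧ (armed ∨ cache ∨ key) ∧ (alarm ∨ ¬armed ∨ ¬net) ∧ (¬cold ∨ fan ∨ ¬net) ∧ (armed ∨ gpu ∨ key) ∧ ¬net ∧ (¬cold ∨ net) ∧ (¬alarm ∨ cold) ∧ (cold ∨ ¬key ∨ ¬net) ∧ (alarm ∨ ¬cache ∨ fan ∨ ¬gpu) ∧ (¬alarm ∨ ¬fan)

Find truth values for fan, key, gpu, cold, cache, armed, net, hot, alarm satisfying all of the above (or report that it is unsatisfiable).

Case net = True:
  Clause (¬net) is falsified — contradiction.
Case net = False:
  (alarm) forces alarm = True.
  (¬cold ∨ net) forces cold = False.
  Clause (¬alarm ∨ cold) is falsified — contradiction.
Both cases fail, so the formula is unsatisfiable.

Unsatisfiable — no assignment works.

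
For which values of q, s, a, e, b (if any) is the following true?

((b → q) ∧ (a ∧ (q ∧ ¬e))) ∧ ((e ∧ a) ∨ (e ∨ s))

q: True; s: True; a: True; e: False; b: True

  (b → q) ∧ (a ∧ (q ∧ ¬e)) = True
    b → q = True
    a ∧ (q ∧ ¬e) = True
      q ∧ ¬e = True
        ¬e = True
  (e ∧ a) ∨ (e ∨ s) = True
    e ∧ a = False
    e ∨ s = True
Both conjuncts True, so the formula holds.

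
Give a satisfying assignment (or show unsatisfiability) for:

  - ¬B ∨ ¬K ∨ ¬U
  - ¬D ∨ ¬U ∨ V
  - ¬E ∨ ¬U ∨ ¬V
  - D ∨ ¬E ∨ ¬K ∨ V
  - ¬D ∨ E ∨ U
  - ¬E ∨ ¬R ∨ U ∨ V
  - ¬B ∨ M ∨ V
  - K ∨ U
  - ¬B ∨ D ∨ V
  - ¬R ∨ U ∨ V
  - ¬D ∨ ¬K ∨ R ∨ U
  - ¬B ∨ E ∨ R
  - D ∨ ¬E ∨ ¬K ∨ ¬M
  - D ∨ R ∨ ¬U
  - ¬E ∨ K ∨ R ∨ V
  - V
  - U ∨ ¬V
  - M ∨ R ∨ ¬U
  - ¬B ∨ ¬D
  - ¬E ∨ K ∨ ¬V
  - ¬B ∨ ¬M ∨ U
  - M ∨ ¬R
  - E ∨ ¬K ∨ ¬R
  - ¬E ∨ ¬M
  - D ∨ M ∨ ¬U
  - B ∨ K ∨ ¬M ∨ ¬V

B = True, K = False, E = False, D = False, R = True, V = True, U = True, M = True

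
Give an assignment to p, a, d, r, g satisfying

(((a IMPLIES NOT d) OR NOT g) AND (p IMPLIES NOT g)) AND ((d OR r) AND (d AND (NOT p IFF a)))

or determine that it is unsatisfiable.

p: True; a: False; d: True; r: False; g: False

  ((a IMPLIES NOT d) OR NOT g) AND (p IMPLIES NOT g) = True
    (a IMPLIES NOT d) OR NOT g = True
      a IMPLIES NOT d = True
        NOT d = False
      NOT g = True
    p IMPLIES NOT g = True
      NOT g = True
  (d OR r) AND (d AND (NOT p IFF a)) = True
    d OR r = True
    d AND (NOT p IFF a) = True
      NOT p IFF a = True
        NOT p = False
Both conjuncts True, so the formula holds.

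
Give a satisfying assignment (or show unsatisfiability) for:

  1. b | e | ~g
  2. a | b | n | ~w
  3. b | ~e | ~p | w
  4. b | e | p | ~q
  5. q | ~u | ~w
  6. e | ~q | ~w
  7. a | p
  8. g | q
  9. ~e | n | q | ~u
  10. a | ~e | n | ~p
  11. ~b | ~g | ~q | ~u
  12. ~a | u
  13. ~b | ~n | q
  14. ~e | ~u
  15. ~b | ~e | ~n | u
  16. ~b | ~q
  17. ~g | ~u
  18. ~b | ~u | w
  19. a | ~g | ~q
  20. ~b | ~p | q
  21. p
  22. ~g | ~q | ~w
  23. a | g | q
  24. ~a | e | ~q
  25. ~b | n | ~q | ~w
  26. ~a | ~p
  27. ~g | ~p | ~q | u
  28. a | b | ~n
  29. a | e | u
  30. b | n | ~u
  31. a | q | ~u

UNSATISFIABLE

Case n = True:
  (p) forces p = True.
  (~a | ~p) forces a = False.
  (a | b | ~n) forces b = True.
  (~b | ~n | q) forces q = True.
  Clause (~b | ~q) is falsified — contradiction.
Case n = False:
  (p) forces p = True.
  (~a | ~p) forces a = False.
  (a | ~e | n | ~p) forces e = False.
  (a | e | u) forces u = True.
  (~g | ~u) forces g = False.
  (g | q) forces q = True.
  (e | ~q | ~w) forces w = False.
  (~b | ~q) forces b = False.
  Clause (b | n | ~u) is falsified — contradiction.
Both cases fail, so the formula is unsatisfiable.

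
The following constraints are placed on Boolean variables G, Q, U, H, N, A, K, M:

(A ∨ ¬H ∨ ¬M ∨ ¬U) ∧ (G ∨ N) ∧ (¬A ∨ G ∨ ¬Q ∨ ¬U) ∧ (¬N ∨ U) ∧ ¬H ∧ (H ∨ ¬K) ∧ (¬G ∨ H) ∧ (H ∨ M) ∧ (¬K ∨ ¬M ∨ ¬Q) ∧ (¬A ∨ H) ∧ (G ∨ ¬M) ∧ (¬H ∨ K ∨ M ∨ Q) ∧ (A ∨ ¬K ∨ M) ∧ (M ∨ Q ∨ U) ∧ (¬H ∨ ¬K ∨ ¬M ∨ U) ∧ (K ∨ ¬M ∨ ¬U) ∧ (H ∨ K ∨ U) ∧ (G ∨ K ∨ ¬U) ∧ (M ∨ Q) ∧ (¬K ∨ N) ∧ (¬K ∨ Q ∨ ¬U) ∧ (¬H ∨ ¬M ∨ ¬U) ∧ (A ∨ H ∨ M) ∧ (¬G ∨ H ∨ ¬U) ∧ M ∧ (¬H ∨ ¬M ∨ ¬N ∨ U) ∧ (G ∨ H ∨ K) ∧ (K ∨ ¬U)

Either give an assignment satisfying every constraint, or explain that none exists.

Case H = True:
  Clause (¬H) is falsified — contradiction.
Case H = False:
  (H ∨ ¬K) forces K = False.
  (¬G ∨ H) forces G = False.
  Clause (G ∨ H ∨ K) is falsified — contradiction.
Both cases fail, so the formula is unsatisfiable.

The formula is unsatisfiable.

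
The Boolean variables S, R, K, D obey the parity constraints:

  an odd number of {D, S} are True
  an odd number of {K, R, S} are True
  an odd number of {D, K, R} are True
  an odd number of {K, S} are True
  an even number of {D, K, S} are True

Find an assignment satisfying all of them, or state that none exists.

Adding constraints 1, 2, 3 mod 2: every variable appears an even number of times on the left, so the left side is 0.
But the right sides sum to 1 (mod 2). 0 ≠ 1 — the system is inconsistent.

The formula is unsatisfiable.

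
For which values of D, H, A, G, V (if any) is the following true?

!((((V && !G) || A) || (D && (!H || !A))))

D = False; H = True; A = False; G = True; V = True

  !((((V && !G) || A) || (D && (!H || !A)))) = True
    ((V && !G) || A) || (D && (!H || !A)) = False
      (V && !G) || A = False
        V && !G = False
          !G = False
      D && (!H || !A) = False
        !H || !A = True
          !H = False
          !A = True
The formula evaluates to True.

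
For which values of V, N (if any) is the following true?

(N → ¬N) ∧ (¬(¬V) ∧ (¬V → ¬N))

V = True; N = False

  N → ¬N = True
    ¬N = True
  ¬(¬V) ∧ (¬V → ¬N) = True
    ¬(¬V) = True
      ¬V = False
    ¬V → ¬N = True
      ¬V = False
      ¬N = True
Both conjuncts True, so the formula holds.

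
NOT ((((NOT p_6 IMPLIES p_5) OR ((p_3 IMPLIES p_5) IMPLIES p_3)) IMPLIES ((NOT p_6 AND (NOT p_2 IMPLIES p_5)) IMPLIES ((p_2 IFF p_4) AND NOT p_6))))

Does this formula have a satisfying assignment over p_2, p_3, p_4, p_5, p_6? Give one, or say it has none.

p_2 = True, p_3 = True, p_4 = False, p_5 = False, p_6 = False

  NOT ((((NOT p_6 IMPLIES p_5) OR ((p_3 IMPLIES p_5) IMPLIES p_3)) IMPLIES ((NOT p_6 AND (NOT p_2 IMPLIES p_5)) IMPLIES ((p_2 IFF p_4) AND NOT p_6)))) = True
    ((NOT p_6 IMPLIES p_5) OR ((p_3 IMPLIES p_5) IMPLIES p_3)) IMPLIES ((NOT p_6 AND (NOT p_2 IMPLIES p_5)) IMPLIES ((p_2 IFF p_4) AND NOT p_6)) = False
      (NOT p_6 IMPLIES p_5) OR ((p_3 IMPLIES p_5) IMPLIES p_3) = True
        NOT p_6 IMPLIES p_5 = False
          NOT p_6 = True
        (p_3 IMPLIES p_5) IMPLIES p_3 = True
          p_3 IMPLIES p_5 = False
      (NOT p_6 AND (NOT p_2 IMPLIES p_5)) IMPLIES ((p_2 IFF p_4) AND NOT p_6) = False
        NOT p_6 AND (NOT p_2 IMPLIES p_5) = True
          NOT p_6 = True
          NOT p_2 IMPLIES p_5 = True
            NOT p_2 = False
        (p_2 IFF p_4) AND NOT p_6 = False
          p_2 IFF p_4 = False
          NOT p_6 = True
The formula evaluates to True.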